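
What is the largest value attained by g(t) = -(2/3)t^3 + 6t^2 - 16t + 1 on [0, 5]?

1

Differentiating, g'(t) = -2t^2 + 12t - 16; which vanishes at t = 2 and t = 4.
Compare values at every candidate in [0, 5]: g(0) = 1,  g(2) = -37/3,  g(4) = -29/3,  g(5) = -37/3.
The maximum over the interval is 1, attained at t = 0.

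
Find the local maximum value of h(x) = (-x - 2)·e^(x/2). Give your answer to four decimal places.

By the product rule, h'(x) = (-(1/2)x - 2)·e^(x/2). Since e^(x/2) > 0, the only critical point is x = -4.
h''(-4) has the same sign as -1/2 < 0, so this is a local maximum.
h(-4) = (2)·e^(-2) ≈ 0.2707.

0.2707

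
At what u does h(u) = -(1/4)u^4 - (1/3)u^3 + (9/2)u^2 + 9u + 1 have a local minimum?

h'(u) = -u^3 - u^2 + 9u + 9. Setting h'(u) = 0 gives u ∈ {-3, -1, 3}.
Since h''(u) = -3u^2 - 2u + 9, we get h''(-3) = -12 < 0 ⇒ local maximum; h''(-1) = 8 > 0 ⇒ local minimum; h''(3) = -24 < 0 ⇒ local maximum.
The local minimum is h(-1) = -41/12.

-1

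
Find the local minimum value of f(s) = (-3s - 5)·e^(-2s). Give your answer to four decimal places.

-15.4684

f'(s) = (-3)·e^(-2s) + (-3s - 5)·(-2)·e^(-2s) = (6s + 7)·e^(-2s). Since e^(-2s) > 0, the only critical point is s = -7/6.
f''(-7/6) has the same sign as 6 > 0, so this is a local minimum.
f(-7/6) = (-3/2)·e^(7/3) ≈ -15.4684.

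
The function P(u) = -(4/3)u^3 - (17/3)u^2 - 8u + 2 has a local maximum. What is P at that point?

P'(u) = -4u^2 - (34/3)u - 8 = 0 at u = -3/2, -4/3.
Since P''(u) = -8u - 34/3, we get P''(-3/2) = 2/3 > 0 ⇒ local minimum; P''(-4/3) = -2/3 < 0 ⇒ local maximum.
Thus P has its local maximum at u = -4/3, with value 466/81.

466/81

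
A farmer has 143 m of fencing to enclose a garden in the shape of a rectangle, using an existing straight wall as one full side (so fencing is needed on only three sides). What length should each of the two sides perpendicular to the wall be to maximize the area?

143/4

Let the sides perpendicular to the wall have length x and the parallel side y, so 2x + y = 143 and the area is A = xy = x(143 − 2x).
A'(x) = 143 − 4x = 0 gives x = 143/4, and A''(x) = −4 < 0 confirms a maximum.
Then y = 143 − 2·143/4 = 143/2 and A = 20449/8.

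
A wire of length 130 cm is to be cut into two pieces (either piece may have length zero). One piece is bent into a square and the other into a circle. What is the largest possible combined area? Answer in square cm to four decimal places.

Let x be the length used for the square. Square side x/4; circle radius (130−x)/(2π).
A(x) = (x/4)² + π·((130−x)/(2π))² = x²/16 + (130−x)²/(4π) for 0 ≤ x ≤ 130. A'(x) = x/8 − (130−x)/(2π) = 0 gives x = 4·130/(π+4) ≈ 72.8129.
A'' > 0, so the interior critical point is a minimum; the maximum is at an endpoint. A(0) = 1344.8593 and A(130) = 1056.2500, so the largest area is 1344.8593.

1344.8593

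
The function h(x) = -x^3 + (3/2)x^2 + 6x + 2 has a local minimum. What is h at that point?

h'(x) = -3x^2 + 3x + 6. Setting h'(x) = 0 gives x ∈ {-1, 2}.
h''(x) = -6x + 3. h''(-1) = 9 > 0 ⇒ local minimum; h''(2) = -9 < 0 ⇒ local maximum.
So the local minimum value is h(-1) = -3/2.

-3/2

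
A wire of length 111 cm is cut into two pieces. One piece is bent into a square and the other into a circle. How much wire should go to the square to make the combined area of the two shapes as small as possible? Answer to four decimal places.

62.1710

Let x be the length used for the square. Square side x/4; circle radius (111−x)/(2π).
A(x) = (x/4)² + π·((111−x)/(2π))² = x²/16 + (111−x)²/(4π) for 0 ≤ x ≤ 111. A'(x) = x/8 − (111−x)/(2π) = 0 gives x = 4·111/(π+4) ≈ 62.1710.
A'' = 1/8 + 1/(2π) > 0, so this gives the minimum combined area; x ≈ 62.1710 cm to the square.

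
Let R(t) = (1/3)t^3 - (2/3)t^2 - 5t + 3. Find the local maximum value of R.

643/81

Critical points: R'(t) = t^2 - (4/3)t - 5 vanishes at t = -5/3, 3.
R''(t) = 2t - 4/3. R''(-5/3) = -14/3 < 0 ⇒ local maximum; R''(3) = 14/3 > 0 ⇒ local minimum.
The local maximum is R(-5/3) = 643/81.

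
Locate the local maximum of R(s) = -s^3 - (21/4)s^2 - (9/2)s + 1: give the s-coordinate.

R'(s) = -3s^2 - (21/2)s - 9/2. Setting R'(s) = 0 gives s ∈ {-3, -1/2}.
Second-derivative test with R''(s) = -6s - 21/2: R''(-3) = 15/2 > 0 ⇒ local minimum; R''(-1/2) = -15/2 < 0 ⇒ local maximum.
The local maximum is R(-1/2) = 33/16.

-1/2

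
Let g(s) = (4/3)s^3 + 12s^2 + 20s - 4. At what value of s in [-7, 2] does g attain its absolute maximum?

Differentiating, g'(s) = 4s^2 + 24s + 20; which vanishes at s = -5 and s = -1.
Compare values at every candidate in [-7, 2]: g(-7) = -40/3, g(-5) = 88/3, g(-1) = -40/3, g(2) = 284/3.
So the maximum is g(2) = 284/3.

2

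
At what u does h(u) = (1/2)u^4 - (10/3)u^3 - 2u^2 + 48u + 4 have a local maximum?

3

Critical points: h'(u) = 2u^3 - 10u^2 - 4u + 48 vanishes at u = -2, 3, 4.
Second-derivative test with h''(u) = 6u^2 - 20u - 4: h''(-2) = 60 > 0 ⇒ local minimum; h''(3) = -10 < 0 ⇒ local maximum; h''(4) = 12 > 0 ⇒ local minimum.
Thus h has its local maximum at u = 3, with value 161/2.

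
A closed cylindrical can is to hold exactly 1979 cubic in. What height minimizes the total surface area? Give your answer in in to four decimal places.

With radius r and height h, πr²h = 1979 so h = 1979/(πr²), and S(r) = 2πr² + 2πrh = 2πr² + 2·1979/r.
S'(r) = 4πr − 2·1979/r² = 0 ⇒ r³ = 1979/(2π), so r ≈ 6.8039 and h = 2r ≈ 13.6077.
S''(r) = 4π + 4·1979/r³ > 0, so this is the minimum; S ≈ 872.5930.

13.6077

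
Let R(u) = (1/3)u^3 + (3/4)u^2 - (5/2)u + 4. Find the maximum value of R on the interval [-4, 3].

49/4

Differentiating, R'(u) = u^2 + (3/2)u - 5/2; which vanishes at u = -5/2 and u = 1.
Candidates: R(-4) = 14/3,  R(-5/2) = 467/48,  R(1) = 31/12,  R(3) = 49/4.
The maximum over the interval is 49/4, attained at u = 3.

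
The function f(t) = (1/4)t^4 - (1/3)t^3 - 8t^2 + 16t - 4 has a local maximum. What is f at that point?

f'(t) = t^3 - t^2 - 16t + 16. Setting f'(t) = 0 gives t ∈ {-4, 1, 4}.
Since f''(t) = 3t^2 - 2t - 16, we get f''(-4) = 40 > 0 ⇒ local minimum; f''(1) = -15 < 0 ⇒ local maximum; f''(4) = 24 > 0 ⇒ local minimum.
The local maximum is f(1) = 47/12.

47/12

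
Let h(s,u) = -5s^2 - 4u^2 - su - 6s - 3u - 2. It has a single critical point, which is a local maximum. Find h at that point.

∂h/∂s = -10s - u - 6 = 0 and ∂h/∂u = -s - 8u - 3 = 0, so (s, u) = (-45/79, -24/79).
The Hessian has h_{ss} = -10, h_{uu} = -8, h_{su} = -1, giving D = 79 > 0 with h_{ss} < 0, so the point is a local maximum.
h(-45/79, -24/79) = 13/79.

13/79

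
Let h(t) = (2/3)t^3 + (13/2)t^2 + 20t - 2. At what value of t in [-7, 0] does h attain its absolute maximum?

h'(t) = 2t^2 + 13t + 20, which vanishes at t = -4 and t = -5/2.
Compare values at every candidate in [-7, 0]: h(-7) = -313/6, h(-4) = -62/3, h(-5/2) = -523/24, h(0) = -2.
So the maximum is h(0) = -2.

0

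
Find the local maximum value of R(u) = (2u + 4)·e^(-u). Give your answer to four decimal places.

5.4366

Differentiating with the product rule gives R'(u) = (-2u - 2)·e^(-u). Since e^(-u) > 0, the only critical point is u = -1.
R''(-1) has the same sign as -2 < 0, so this is a local maximum.
R(-1) = (2)·e^(1) ≈ 5.4366.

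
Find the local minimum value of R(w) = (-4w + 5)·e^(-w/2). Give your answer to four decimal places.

-1.5753

Differentiating with the product rule gives R'(w) = (2w - 13/2)·e^(-w/2). Since e^(-w/2) > 0, the only critical point is w = 13/4.
R''(13/4) has the same sign as 2 > 0, so this is a local minimum.
R(13/4) = (-8)·e^(-13/8) ≈ -1.5753.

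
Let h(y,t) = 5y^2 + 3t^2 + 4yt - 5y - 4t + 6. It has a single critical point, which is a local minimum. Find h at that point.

∂h/∂y = 10y + 4t - 5 = 0 and ∂h/∂t = 4y + 6t - 4 = 0, so (y, t) = (7/22, 5/11).
The Hessian has h_{yy} = 10, h_{tt} = 6, h_{yt} = 4, giving D = 44 > 0 with h_{yy} > 0, so the point is a local minimum.
h(7/22, 5/11) = 189/44.

189/44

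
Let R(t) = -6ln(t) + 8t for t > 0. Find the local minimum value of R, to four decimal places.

R'(t) = -6/t + 8 = 0 gives t = 3/4.
R''(t) = 6/t², which is positive for t > 0, so this is a local minimum.
R(3/4) = -6·ln(3/4) + 6 ≈ 7.7261.

7.7261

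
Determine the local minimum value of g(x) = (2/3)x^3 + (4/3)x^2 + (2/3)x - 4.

-332/81

g'(x) = 2x^2 + (8/3)x + 2/3 = 0 at x = -1, -1/3.
Second-derivative test with g''(x) = 4x + 8/3: g''(-1) = -4/3 < 0 ⇒ local maximum; g''(-1/3) = 4/3 > 0 ⇒ local minimum.
The local minimum is g(-1/3) = -332/81.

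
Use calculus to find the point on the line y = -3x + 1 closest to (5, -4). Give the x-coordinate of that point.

Minimize D(x)^2 = (x - 5)^2 + (-3x + 5)^2.
d/dx[D^2] = 2(x - 5) + 2·(-3)·(-3x + 5) = 0 ⇒ x = 2.
Then y = -5 and the distance is √(10) ≈ 3.1623.

2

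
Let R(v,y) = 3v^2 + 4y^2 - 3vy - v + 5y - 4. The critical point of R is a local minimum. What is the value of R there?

-220/39

∂R/∂v = 6v - 3y - 1 = 0 and ∂R/∂y = -3v + 8y + 5 = 0, so (v, y) = (-7/39, -9/13).
The Hessian has R_{vv} = 6, R_{yy} = 8, R_{vy} = -3, giving D = 39 > 0 with R_{vv} > 0, so the point is a local minimum.
R(-7/39, -9/13) = -220/39.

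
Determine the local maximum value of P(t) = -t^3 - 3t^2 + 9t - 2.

3

P'(t) = -3t^2 - 6t + 9 = 0 at t = -3, 1.
Second-derivative test with P''(t) = -6t - 6: P''(-3) = 12 > 0 ⇒ local minimum; P''(1) = -12 < 0 ⇒ local maximum.
The local maximum is P(1) = 3.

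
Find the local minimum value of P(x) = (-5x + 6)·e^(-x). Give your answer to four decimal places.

-0.5540

P'(x) = (-5)·e^(-x) + (-5x + 6)·(-1)·e^(-x) = (5x - 11)·e^(-x). Since e^(-x) > 0, the only critical point is x = 11/5.
P''(11/5) has the same sign as 5 > 0, so this is a local minimum.
P(11/5) = (-5)·e^(-11/5) ≈ -0.5540.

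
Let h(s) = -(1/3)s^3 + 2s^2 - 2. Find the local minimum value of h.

-2

Critical points: h'(s) = -s^2 + 4s vanishes at s = 0, 4.
Since h''(s) = -2s + 4, we get h''(0) = 4 > 0 ⇒ local minimum; h''(4) = -4 < 0 ⇒ local maximum.
The local minimum is h(0) = -2.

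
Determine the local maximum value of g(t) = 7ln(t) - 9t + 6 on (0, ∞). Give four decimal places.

g'(t) = 7/t − 9 = 0 gives t = 7/9.
g''(t) = -7/t², which is negative for t > 0, so this is a local maximum.
g(7/9) = 7·ln(7/9) - 7 + 6 ≈ -2.7592.

-2.7592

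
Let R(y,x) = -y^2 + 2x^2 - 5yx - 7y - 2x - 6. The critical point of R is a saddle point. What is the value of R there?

-34/33

∂R/∂y = -2y - 5x - 7 = 0 and ∂R/∂x = -5y + 4x - 2 = 0, so (y, x) = (-38/33, -31/33).
The Hessian has R_{yy} = -2, R_{xx} = 4, R_{yx} = -5, giving D = -33 < 0, so the point is a saddle point.
R(-38/33, -31/33) = -34/33.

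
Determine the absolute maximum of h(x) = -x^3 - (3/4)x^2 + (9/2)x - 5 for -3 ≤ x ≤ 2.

The derivative is -3x^2 - (3/2)x + 9/2, which vanishes at x = -3/2 and x = 1.
Compare values at every candidate in [-3, 2]: h(-3) = 7/4; h(-3/2) = -161/16; h(1) = -9/4; h(2) = -7.
The maximum over the interval is 7/4, attained at x = -3.

7/4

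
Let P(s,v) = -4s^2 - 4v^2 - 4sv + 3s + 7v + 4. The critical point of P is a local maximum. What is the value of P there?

85/12

∂P/∂s = -8s - 4v + 3 = 0 and ∂P/∂v = -4s - 8v + 7 = 0, so (s, v) = (-1/12, 11/12).
The Hessian has P_{ss} = -8, P_{vv} = -8, P_{sv} = -4, giving D = 48 > 0 with P_{ss} < 0, so the point is a local maximum.
P(-1/12, 11/12) = 85/12.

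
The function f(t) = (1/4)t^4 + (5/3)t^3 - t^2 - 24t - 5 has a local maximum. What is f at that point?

f'(t) = t^3 + 5t^2 - 2t - 24. Setting f'(t) = 0 gives t ∈ {-4, -3, 2}.
Second-derivative test with f''(t) = 3t^2 + 10t - 2: f''(-4) = 6 > 0 ⇒ local minimum; f''(-3) = -5 < 0 ⇒ local maximum; f''(2) = 30 > 0 ⇒ local minimum.
Thus f has its local maximum at t = -3, with value 133/4.

133/4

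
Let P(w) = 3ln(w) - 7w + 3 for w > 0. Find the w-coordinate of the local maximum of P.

P'(w) = 3/w − 7 = 0 gives w = 3/7.
P''(w) = -3/w², which is negative for w > 0, so this is a local maximum.
P(3/7) = 3·ln(3/7) - 3 + 3 ≈ -2.5419.

3/7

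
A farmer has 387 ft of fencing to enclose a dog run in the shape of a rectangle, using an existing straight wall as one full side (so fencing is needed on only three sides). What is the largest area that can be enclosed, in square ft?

Let the sides perpendicular to the wall have length x and the parallel side y, so 2x + y = 387 and the area is A = xy = x(387 − 2x).
A'(x) = 387 − 4x = 0 gives x = 387/4, and A''(x) = −4 < 0 confirms a maximum.
Then y = 387 − 2·387/4 = 387/2 and A = 149769/8.

149769/8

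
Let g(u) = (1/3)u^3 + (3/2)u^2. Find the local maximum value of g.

g'(u) = u^2 + 3u = 0 at u = -3, 0.
g''(u) = 2u + 3. g''(-3) = -3 < 0 ⇒ local maximum; g''(0) = 3 > 0 ⇒ local minimum.
Thus g has its local maximum at u = -3, with value 9/2.

9/2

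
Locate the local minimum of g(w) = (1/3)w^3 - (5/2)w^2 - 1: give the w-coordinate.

5

Critical points: g'(w) = w^2 - 5w vanishes at w = 0, 5.
g''(w) = 2w - 5. g''(0) = -5 < 0 ⇒ local maximum; g''(5) = 5 > 0 ⇒ local minimum.
So the local minimum value is g(5) = -131/6.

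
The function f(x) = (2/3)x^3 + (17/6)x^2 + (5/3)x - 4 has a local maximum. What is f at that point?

-7/8

f'(x) = 2x^2 + (17/3)x + 5/3 = 0 at x = -5/2, -1/3.
Since f''(x) = 4x + 17/3, we get f''(-5/2) = -13/3 < 0 ⇒ local maximum; f''(-1/3) = 13/3 > 0 ⇒ local minimum.
So the local maximum value is f(-5/2) = -7/8.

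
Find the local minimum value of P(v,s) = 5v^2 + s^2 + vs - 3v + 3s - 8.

-215/19

∂P/∂v = 10v + s - 3 = 0 and ∂P/∂s = v + 2s + 3 = 0, so (v, s) = (9/19, -33/19).
The Hessian has P_{vv} = 10, P_{ss} = 2, P_{vs} = 1, giving D = 19 > 0 with P_{vv} > 0, so the point is a local minimum.
P(9/19, -33/19) = -215/19.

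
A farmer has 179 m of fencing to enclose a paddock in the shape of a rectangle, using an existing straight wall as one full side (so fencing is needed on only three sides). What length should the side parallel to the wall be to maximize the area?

179/2

Let the sides perpendicular to the wall have length x and the parallel side y, so 2x + y = 179 and the area is A = xy = x(179 − 2x).
A'(x) = 179 − 4x = 0 gives x = 179/4, and A''(x) = −4 < 0 confirms a maximum.
Then y = 179 − 2·179/4 = 179/2 and A = 32041/8.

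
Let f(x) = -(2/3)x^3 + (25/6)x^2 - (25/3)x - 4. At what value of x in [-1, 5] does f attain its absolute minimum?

5

f'(x) = -2x^2 + (25/3)x - 25/3, which vanishes at x = 5/3 and x = 5/2.
Candidates: f(-1) = 55/6, f(5/3) = -1523/162, f(5/2) = -221/24, f(5) = -149/6.
The minimum over the interval is -149/6, attained at x = 5.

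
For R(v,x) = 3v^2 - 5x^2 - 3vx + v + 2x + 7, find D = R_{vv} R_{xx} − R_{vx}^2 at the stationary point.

-69

∂R/∂v = 6v - 3x + 1 = 0 and ∂R/∂x = -3v - 10x + 2 = 0, so (v, x) = (-4/69, 5/23).
The Hessian has R_{vv} = 6, R_{xx} = -10, R_{vx} = -3, giving D = -69 < 0, so the point is a saddle point.
D = (6)·(-10) − (-3)^2 = -69.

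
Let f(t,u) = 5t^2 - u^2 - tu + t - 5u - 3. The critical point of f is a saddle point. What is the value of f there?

8/3

∂f/∂t = 10t - u + 1 = 0 and ∂f/∂u = -t - 2u - 5 = 0, so (t, u) = (-1/3, -7/3).
The Hessian has f_{tt} = 10, f_{uu} = -2, f_{tu} = -1, giving D = -21 < 0, so the point is a saddle point.
f(-1/3, -7/3) = 8/3.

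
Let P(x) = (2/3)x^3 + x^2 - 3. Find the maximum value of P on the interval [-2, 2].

P'(x) = 2x^2 + 2x, which vanishes at x = -1 and x = 0.
Compare values at every candidate in [-2, 2]: P(-2) = -13/3,  P(-1) = -8/3,  P(0) = -3,  P(2) = 19/3.
So the maximum is P(2) = 19/3.

19/3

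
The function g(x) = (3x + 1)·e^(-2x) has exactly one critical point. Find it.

1/6

By the product rule, g'(x) = (-6x + 1)·e^(-2x). Since e^(-2x) > 0, the only critical point is x = 1/6.
g''(1/6) has the same sign as -6 < 0, so this is a local maximum.
g(1/6) = (3/2)·e^(-1/3) ≈ 1.0748.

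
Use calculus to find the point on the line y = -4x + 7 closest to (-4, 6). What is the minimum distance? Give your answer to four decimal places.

4.1231

Minimize D(x)^2 = (x + 4)^2 + (-4x + 1)^2.
d/dx[D^2] = 2(x + 4) + 2·(-4)·(-4x + 1) = 0 ⇒ x = 0.
Then y = 7 and the distance is √(17) ≈ 4.1231.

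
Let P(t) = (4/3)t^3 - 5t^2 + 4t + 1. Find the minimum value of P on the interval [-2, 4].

The derivative is 4t^2 - 10t + 4, which vanishes at t = 1/2 and t = 2.
Evaluating at the critical points and endpoints: P(-2) = -113/3; P(1/2) = 23/12; P(2) = -1/3; P(4) = 67/3.
Hence the absolute minimum is -113/3 at t = -2.

-113/3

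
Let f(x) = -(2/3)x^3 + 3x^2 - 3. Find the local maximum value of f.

f'(x) = -2x^2 + 6x = 0 at x = 0, 3.
Second-derivative test with f''(x) = -4x + 6: f''(0) = 6 > 0 ⇒ local minimum; f''(3) = -6 < 0 ⇒ local maximum.
Thus f has its local maximum at x = 3, with value 6.

6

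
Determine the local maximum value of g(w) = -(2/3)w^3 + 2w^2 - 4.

Critical points: g'(w) = -2w^2 + 4w vanishes at w = 0, 2.
Second-derivative test with g''(w) = -4w + 4: g''(0) = 4 > 0 ⇒ local minimum; g''(2) = -4 < 0 ⇒ local maximum.
Thus g has its local maximum at w = 2, with value -4/3.

-4/3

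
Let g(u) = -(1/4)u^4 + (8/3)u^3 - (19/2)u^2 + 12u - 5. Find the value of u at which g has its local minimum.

3

Critical points: g'(u) = -u^3 + 8u^2 - 19u + 12 vanishes at u = 1, 3, 4.
Second-derivative test with g''(u) = -3u^2 + 16u - 19: g''(1) = -6 < 0 ⇒ local maximum; g''(3) = 2 > 0 ⇒ local minimum; g''(4) = -3 < 0 ⇒ local maximum.
So the local minimum value is g(3) = -11/4.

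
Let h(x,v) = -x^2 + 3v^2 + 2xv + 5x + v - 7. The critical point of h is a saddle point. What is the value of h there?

∂h/∂x = -2x + 2v + 5 = 0 and ∂h/∂v = 2x + 6v + 1 = 0, so (x, v) = (7/4, -3/4).
The Hessian has h_{xx} = -2, h_{vv} = 6, h_{xv} = 2, giving D = -16 < 0, so the point is a saddle point.
h(7/4, -3/4) = -3.

-3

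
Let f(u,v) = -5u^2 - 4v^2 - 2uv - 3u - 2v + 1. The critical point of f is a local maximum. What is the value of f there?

30/19

∂f/∂u = -10u - 2v - 3 = 0 and ∂f/∂v = -2u - 8v - 2 = 0, so (u, v) = (-5/19, -7/38).
The Hessian has f_{uu} = -10, f_{vv} = -8, f_{uv} = -2, giving D = 76 > 0 with f_{uu} < 0, so the point is a local maximum.
f(-5/19, -7/38) = 30/19.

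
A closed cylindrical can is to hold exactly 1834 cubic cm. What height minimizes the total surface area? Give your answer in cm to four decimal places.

With radius r and height h, πr²h = 1834 so h = 1834/(πr²), and S(r) = 2πr² + 2πrh = 2πr² + 2·1834/r.
S'(r) = 4πr − 2·1834/r² = 0 ⇒ r³ = 1834/(2π), so r ≈ 6.6335 and h = 2r ≈ 13.2669.
S''(r) = 4π + 4·1834/r³ > 0, so this is the minimum; S ≈ 829.4320.

13.2669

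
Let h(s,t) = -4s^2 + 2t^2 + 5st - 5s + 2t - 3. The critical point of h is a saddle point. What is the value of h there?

-29/19

∂h/∂s = -8s + 5t - 5 = 0 and ∂h/∂t = 5s + 4t + 2 = 0, so (s, t) = (-10/19, 3/19).
The Hessian has h_{ss} = -8, h_{tt} = 4, h_{st} = 5, giving D = -57 < 0, so the point is a saddle point.
h(-10/19, 3/19) = -29/19.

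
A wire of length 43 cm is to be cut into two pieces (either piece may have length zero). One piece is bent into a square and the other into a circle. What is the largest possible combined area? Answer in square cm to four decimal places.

147.1387

Let x be the length used for the square. Square side x/4; circle radius (43−x)/(2π).
A(x) = (x/4)² + π·((43−x)/(2π))² = x²/16 + (43−x)²/(4π) for 0 ≤ x ≤ 43. A'(x) = x/8 − (43−x)/(2π) = 0 gives x = 4·43/(π+4) ≈ 24.0843.
A'' > 0, so the interior critical point is a minimum; the maximum is at an endpoint. A(0) = 147.1387 and A(43) = 115.5625, so the largest area is 147.1387.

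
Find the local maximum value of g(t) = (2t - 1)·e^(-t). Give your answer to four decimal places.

0.4463

Differentiating with the product rule gives g'(t) = (-2t + 3)·e^(-t). Since e^(-t) > 0, the only critical point is t = 3/2.
g''(3/2) has the same sign as -2 < 0, so this is a local maximum.
g(3/2) = (2)·e^(-3/2) ≈ 0.4463.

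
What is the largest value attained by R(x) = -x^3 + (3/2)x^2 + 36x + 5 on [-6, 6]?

109

R'(x) = -3x^2 + 3x + 36, which vanishes at x = -3 and x = 4.
Evaluating at the critical points and endpoints: R(-6) = 59; R(-3) = -125/2; R(4) = 109; R(6) = 59.
Hence the absolute maximum is 109 at x = 4.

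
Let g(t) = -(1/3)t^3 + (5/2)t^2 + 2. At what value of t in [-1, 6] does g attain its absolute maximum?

5

The derivative is -t^2 + 5t, which vanishes at t = 0 and t = 5.
Candidates: g(-1) = 29/6,  g(0) = 2,  g(5) = 137/6,  g(6) = 20.
So the maximum is g(5) = 137/6.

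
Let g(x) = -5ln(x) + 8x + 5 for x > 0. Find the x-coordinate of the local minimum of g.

5/8

g'(x) = -5/x + 8 = 0 gives x = 5/8.
g''(x) = 5/x², which is positive for x > 0, so this is a local minimum.
g(5/8) = -5·ln(5/8) + 5 + 5 ≈ 12.3500.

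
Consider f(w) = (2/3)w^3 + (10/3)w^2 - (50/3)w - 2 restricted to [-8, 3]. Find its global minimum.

-1412/81

Differentiating, f'(w) = 2w^2 + (20/3)w - 50/3; which vanishes at w = -5 and w = 5/3.
Evaluating at the critical points and endpoints: f(-8) = 10/3, f(-5) = 244/3, f(5/3) = -1412/81, f(3) = -4.
So the minimum is f(5/3) = -1412/81.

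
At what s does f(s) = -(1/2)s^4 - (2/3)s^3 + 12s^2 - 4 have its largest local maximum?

-4

Critical points: f'(s) = -2s^3 - 2s^2 + 24s vanishes at s = -4, 0, 3.
Since f''(s) = -6s^2 - 4s + 24, we get f''(-4) = -56 < 0 ⇒ local maximum; f''(0) = 24 > 0 ⇒ local minimum; f''(3) = -42 < 0 ⇒ local maximum.
Thus f has its largest local maximum at s = -4, with value 308/3.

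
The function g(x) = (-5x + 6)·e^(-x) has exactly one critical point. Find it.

Differentiating with the product rule gives g'(x) = (5x - 11)·e^(-x). Since e^(-x) > 0, the only critical point is x = 11/5.
g''(11/5) has the same sign as 5 > 0, so this is a local minimum.
g(11/5) = (-5)·e^(-11/5) ≈ -0.5540.

11/5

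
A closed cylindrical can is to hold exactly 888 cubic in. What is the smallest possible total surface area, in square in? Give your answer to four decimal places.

511.4343

With radius r and height h, πr²h = 888 so h = 888/(πr²), and S(r) = 2πr² + 2πrh = 2πr² + 2·888/r.
S'(r) = 4πr − 2·888/r² = 0 ⇒ r³ = 888/(2π), so r ≈ 5.2089 and h = 2r ≈ 10.4178.
S''(r) = 4π + 4·888/r³ > 0, so this is the minimum; S ≈ 511.4343.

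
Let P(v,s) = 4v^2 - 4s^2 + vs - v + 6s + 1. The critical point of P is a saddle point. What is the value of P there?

211/65

∂P/∂v = 8v + s - 1 = 0 and ∂P/∂s = v - 8s + 6 = 0, so (v, s) = (2/65, 49/65).
The Hessian has P_{vv} = 8, P_{ss} = -8, P_{vs} = 1, giving D = -65 < 0, so the point is a saddle point.
P(2/65, 49/65) = 211/65.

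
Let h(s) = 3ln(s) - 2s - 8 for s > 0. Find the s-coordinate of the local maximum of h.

h'(s) = 3/s − 2 = 0 gives s = 3/2.
h''(s) = -3/s², which is negative for s > 0, so this is a local maximum.
h(3/2) = 3·ln(3/2) - 3 - 8 ≈ -9.7836.

3/2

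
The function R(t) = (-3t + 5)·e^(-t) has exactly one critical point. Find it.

8/3

By the product rule, R'(t) = (3t - 8)·e^(-t). Since e^(-t) > 0, the only critical point is t = 8/3.
R''(8/3) has the same sign as 3 > 0, so this is a local minimum.
R(8/3) = (-3)·e^(-8/3) ≈ -0.2085.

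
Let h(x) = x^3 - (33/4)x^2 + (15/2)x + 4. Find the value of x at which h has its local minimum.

h'(x) = 3x^2 - (33/2)x + 15/2 = 0 at x = 1/2, 5.
Second-derivative test with h''(x) = 6x - 33/2: h''(1/2) = -27/2 < 0 ⇒ local maximum; h''(5) = 27/2 > 0 ⇒ local minimum.
Thus h has its local minimum at x = 5, with value -159/4.

5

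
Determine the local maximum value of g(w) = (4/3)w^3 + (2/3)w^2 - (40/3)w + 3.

Critical points: g'(w) = 4w^2 + (4/3)w - 40/3 vanishes at w = -2, 5/3.
g''(w) = 8w + 4/3. g''(-2) = -44/3 < 0 ⇒ local maximum; g''(5/3) = 44/3 > 0 ⇒ local minimum.
Thus g has its local maximum at w = -2, with value 65/3.

65/3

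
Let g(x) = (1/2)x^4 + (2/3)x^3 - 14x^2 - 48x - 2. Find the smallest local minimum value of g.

-742/3

g'(x) = 2x^3 + 2x^2 - 28x - 48 = 0 at x = -3, -2, 4.
Since g''(x) = 6x^2 + 4x - 28, we get g''(-3) = 14 > 0 ⇒ local minimum; g''(-2) = -12 < 0 ⇒ local maximum; g''(4) = 84 > 0 ⇒ local minimum.
So the smallest local minimum value is g(4) = -742/3.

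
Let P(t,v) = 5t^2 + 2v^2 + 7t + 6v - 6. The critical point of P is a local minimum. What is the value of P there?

∂P/∂t = 10t + 7 = 0 and ∂P/∂v = 4v + 6 = 0, so (t, v) = (-7/10, -3/2).
The Hessian has P_{tt} = 10, P_{vv} = 4, P_{tv} = 0, giving D = 40 > 0 with P_{tt} > 0, so the point is a local minimum.
P(-7/10, -3/2) = -259/20.

-259/20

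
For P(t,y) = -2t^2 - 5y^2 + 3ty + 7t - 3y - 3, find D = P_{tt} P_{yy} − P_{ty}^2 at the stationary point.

31

∂P/∂t = -4t + 3y + 7 = 0 and ∂P/∂y = 3t - 10y - 3 = 0, so (t, y) = (61/31, 9/31).
The Hessian has P_{tt} = -4, P_{yy} = -10, P_{ty} = 3, giving D = 31 > 0 with P_{tt} < 0, so the point is a local maximum.
D = (-4)·(-10) − (3)^2 = 31.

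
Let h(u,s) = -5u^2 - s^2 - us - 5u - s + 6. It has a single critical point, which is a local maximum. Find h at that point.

139/19

∂h/∂u = -10u - s - 5 = 0 and ∂h/∂s = -u - 2s - 1 = 0, so (u, s) = (-9/19, -5/19).
The Hessian has h_{uu} = -10, h_{ss} = -2, h_{us} = -1, giving D = 19 > 0 with h_{uu} < 0, so the point is a local maximum.
h(-9/19, -5/19) = 139/19.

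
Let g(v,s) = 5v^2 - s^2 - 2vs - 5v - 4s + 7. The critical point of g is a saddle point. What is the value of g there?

∂g/∂v = 10v - 2s - 5 = 0 and ∂g/∂s = -2v - 2s - 4 = 0, so (v, s) = (1/12, -25/12).
The Hessian has g_{vv} = 10, g_{ss} = -2, g_{vs} = -2, giving D = -24 < 0, so the point is a saddle point.
g(1/12, -25/12) = 263/24.

263/24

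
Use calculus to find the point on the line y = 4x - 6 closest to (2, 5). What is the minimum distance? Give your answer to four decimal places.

Minimize D(x)^2 = (x - 2)^2 + (4x - 11)^2.
d/dx[D^2] = 2(x - 2) + 2·4·(4x - 11) = 0 ⇒ x = 46/17.
Then y = 82/17 and the distance is √(9/17) ≈ 0.7276.

0.7276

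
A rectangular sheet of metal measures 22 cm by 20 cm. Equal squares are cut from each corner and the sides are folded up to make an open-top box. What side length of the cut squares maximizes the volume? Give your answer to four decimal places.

With cut size x, the volume is V(x) = x(22 − 2x)(20 − 2x) for 0 < x < 10.
V'(x) = 12x^2 − 168x + 440. Setting V'(x) = 0 gives x ≈ 3.4881 (the root in (0, 10)).
V''(x) = 24x − 168 is negative there, so this is the maximum; V ≈ 682.5059.

3.4881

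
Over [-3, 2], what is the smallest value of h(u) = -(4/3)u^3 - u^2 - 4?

-56/3

The derivative is -4u^2 - 2u, which vanishes at u = -1/2 and u = 0.
Candidates: h(-3) = 23; h(-1/2) = -49/12; h(0) = -4; h(2) = -56/3.
The minimum over the interval is -56/3, attained at u = 2.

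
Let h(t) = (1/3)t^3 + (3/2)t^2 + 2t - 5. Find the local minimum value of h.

-35/6

h'(t) = t^2 + 3t + 2. Setting h'(t) = 0 gives t ∈ {-2, -1}.
Second-derivative test with h''(t) = 2t + 3: h''(-2) = -1 < 0 ⇒ local maximum; h''(-1) = 1 > 0 ⇒ local minimum.
Thus h has its local minimum at t = -1, with value -35/6.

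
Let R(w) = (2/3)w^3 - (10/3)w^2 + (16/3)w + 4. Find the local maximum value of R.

548/81

R'(w) = 2w^2 - (20/3)w + 16/3 = 0 at w = 4/3, 2.
Since R''(w) = 4w - 20/3, we get R''(4/3) = -4/3 < 0 ⇒ local maximum; R''(2) = 4/3 > 0 ⇒ local minimum.
The local maximum is R(4/3) = 548/81.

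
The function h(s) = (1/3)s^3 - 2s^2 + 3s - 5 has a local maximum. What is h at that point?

-11/3

Critical points: h'(s) = s^2 - 4s + 3 vanishes at s = 1, 3.
Second-derivative test with h''(s) = 2s - 4: h''(1) = -2 < 0 ⇒ local maximum; h''(3) = 2 > 0 ⇒ local minimum.
Thus h has its local maximum at s = 1, with value -11/3.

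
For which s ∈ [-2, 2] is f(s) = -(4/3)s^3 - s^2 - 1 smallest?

f'(s) = -4s^2 - 2s, which vanishes at s = -1/2 and s = 0.
Compare values at every candidate in [-2, 2]: f(-2) = 17/3; f(-1/2) = -13/12; f(0) = -1; f(2) = -47/3.
The minimum over the interval is -47/3, attained at s = 2.

2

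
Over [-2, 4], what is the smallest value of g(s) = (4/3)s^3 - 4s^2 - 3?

Differentiating, g'(s) = 4s^2 - 8s; which vanishes at s = 0 and s = 2.
Candidates: g(-2) = -89/3, g(0) = -3, g(2) = -25/3, g(4) = 55/3.
So the minimum is g(-2) = -89/3.

-89/3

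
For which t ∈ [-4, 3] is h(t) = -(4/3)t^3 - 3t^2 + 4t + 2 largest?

-4

The derivative is -4t^2 - 6t + 4, which vanishes at t = -2 and t = 1/2.
Evaluating at the critical points and endpoints: h(-4) = 70/3, h(-2) = -22/3, h(1/2) = 37/12, h(3) = -49.
So the maximum is h(-4) = 70/3.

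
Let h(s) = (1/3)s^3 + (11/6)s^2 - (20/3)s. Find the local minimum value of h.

-392/81

Critical points: h'(s) = s^2 + (11/3)s - 20/3 vanishes at s = -5, 4/3.
Second-derivative test with h''(s) = 2s + 11/3: h''(-5) = -19/3 < 0 ⇒ local maximum; h''(4/3) = 19/3 > 0 ⇒ local minimum.
So the local minimum value is h(4/3) = -392/81.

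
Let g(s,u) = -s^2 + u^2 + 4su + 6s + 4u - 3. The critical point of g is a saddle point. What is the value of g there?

-34/5

∂g/∂s = -2s + 4u + 6 = 0 and ∂g/∂u = 4s + 2u + 4 = 0, so (s, u) = (-1/5, -8/5).
The Hessian has g_{ss} = -2, g_{uu} = 2, g_{su} = 4, giving D = -20 < 0, so the point is a saddle point.
g(-1/5, -8/5) = -34/5.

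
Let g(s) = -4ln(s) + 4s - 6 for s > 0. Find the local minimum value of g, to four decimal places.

-2.0000

g'(s) = -4/s + 4 = 0 gives s = 1.
g''(s) = 4/s², which is positive for s > 0, so this is a local minimum.
g(1) = -4·ln(1) + 4 - 6 ≈ -2.0000.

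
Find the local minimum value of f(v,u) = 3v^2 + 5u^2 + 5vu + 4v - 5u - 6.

-93/7

∂f/∂v = 6v + 5u + 4 = 0 and ∂f/∂u = 5v + 10u - 5 = 0, so (v, u) = (-13/7, 10/7).
The Hessian has f_{vv} = 6, f_{uu} = 10, f_{vu} = 5, giving D = 35 > 0 with f_{vv} > 0, so the point is a local minimum.
f(-13/7, 10/7) = -93/7.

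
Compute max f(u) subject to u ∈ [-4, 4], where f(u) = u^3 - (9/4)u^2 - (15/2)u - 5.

The derivative is 3u^2 - (9/2)u - 15/2, which vanishes at u = -1 and u = 5/2.
Compare values at every candidate in [-4, 4]: f(-4) = -75,  f(-1) = -3/4,  f(5/2) = -355/16,  f(4) = -7.
The maximum over the interval is -3/4, attained at u = -1.

-3/4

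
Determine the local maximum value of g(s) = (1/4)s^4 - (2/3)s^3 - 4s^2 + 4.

Critical points: g'(s) = s^3 - 2s^2 - 8s vanishes at s = -2, 0, 4.
g''(s) = 3s^2 - 4s - 8. g''(-2) = 12 > 0 ⇒ local minimum; g''(0) = -8 < 0 ⇒ local maximum; g''(4) = 24 > 0 ⇒ local minimum.
Thus g has its local maximum at s = 0, with value 4.

4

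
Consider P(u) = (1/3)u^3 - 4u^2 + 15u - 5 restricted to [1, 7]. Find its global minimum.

P'(u) = u^2 - 8u + 15, which vanishes at u = 3 and u = 5.
Compare values at every candidate in [1, 7]: P(1) = 19/3; P(3) = 13; P(5) = 35/3; P(7) = 55/3.
So the minimum is P(1) = 19/3.

19/3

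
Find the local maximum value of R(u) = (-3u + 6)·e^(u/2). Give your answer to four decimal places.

6.0000

By the product rule, R'(u) = (-(3/2)u)·e^(u/2). Since e^(u/2) > 0, the only critical point is u = 0.
R''(0) has the same sign as -3/2 < 0, so this is a local maximum.
R(0) = (6)·e^(0) ≈ 6.0000.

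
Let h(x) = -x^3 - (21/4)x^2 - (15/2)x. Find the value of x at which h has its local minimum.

-5/2

h'(x) = -3x^2 - (21/2)x - 15/2. Setting h'(x) = 0 gives x ∈ {-5/2, -1}.
Since h''(x) = -6x - 21/2, we get h''(-5/2) = 9/2 > 0 ⇒ local minimum; h''(-1) = -9/2 < 0 ⇒ local maximum.
Thus h has its local minimum at x = -5/2, with value 25/16.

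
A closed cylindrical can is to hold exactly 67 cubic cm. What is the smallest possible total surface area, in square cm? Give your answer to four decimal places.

91.3197

With radius r and height h, πr²h = 67 so h = 67/(πr²), and S(r) = 2πr² + 2πrh = 2πr² + 2·67/r.
S'(r) = 4πr − 2·67/r² = 0 ⇒ r³ = 67/(2π), so r ≈ 2.2011 and h = 2r ≈ 4.4021.
S''(r) = 4π + 4·67/r³ > 0, so this is the minimum; S ≈ 91.3197.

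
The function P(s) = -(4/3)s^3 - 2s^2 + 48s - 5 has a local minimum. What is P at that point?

-431/3

Critical points: P'(s) = -4s^2 - 4s + 48 vanishes at s = -4, 3.
Since P''(s) = -8s - 4, we get P''(-4) = 28 > 0 ⇒ local minimum; P''(3) = -28 < 0 ⇒ local maximum.
So the local minimum value is P(-4) = -431/3.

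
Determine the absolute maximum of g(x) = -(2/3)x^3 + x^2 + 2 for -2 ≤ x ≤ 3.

34/3

g'(x) = -2x^2 + 2x, which vanishes at x = 0 and x = 1.
Evaluating at the critical points and endpoints: g(-2) = 34/3,  g(0) = 2,  g(1) = 7/3,  g(3) = -7.
Hence the absolute maximum is 34/3 at x = -2.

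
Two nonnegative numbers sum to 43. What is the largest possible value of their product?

1849/4

With x + y = 43, the product is P(x) = x(43 − x).
P'(x) = 43 − 2x = 0 gives x = 43/2; P'' = −2 < 0, so this is the maximum.
P = 43/2·43/2 = 1849/4.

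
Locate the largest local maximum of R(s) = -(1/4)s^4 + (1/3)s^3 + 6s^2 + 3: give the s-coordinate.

R'(s) = -s^3 + s^2 + 12s = 0 at s = -3, 0, 4.
Second-derivative test with R''(s) = -3s^2 + 2s + 12: R''(-3) = -21 < 0 ⇒ local maximum; R''(0) = 12 > 0 ⇒ local minimum; R''(4) = -28 < 0 ⇒ local maximum.
So the largest local maximum value is R(4) = 169/3.

4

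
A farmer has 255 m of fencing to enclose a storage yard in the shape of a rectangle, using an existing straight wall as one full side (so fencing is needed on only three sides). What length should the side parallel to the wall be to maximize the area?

Let the sides perpendicular to the wall have length x and the parallel side y, so 2x + y = 255 and the area is A = xy = x(255 − 2x).
A'(x) = 255 − 4x = 0 gives x = 255/4, and A''(x) = −4 < 0 confirms a maximum.
Then y = 255 − 2·255/4 = 255/2 and A = 65025/8.

255/2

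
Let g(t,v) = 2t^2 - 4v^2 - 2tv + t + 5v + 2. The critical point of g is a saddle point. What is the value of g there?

∂g/∂t = 4t - 2v + 1 = 0 and ∂g/∂v = -2t - 8v + 5 = 0, so (t, v) = (1/18, 11/18).
The Hessian has g_{tt} = 4, g_{vv} = -8, g_{tv} = -2, giving D = -36 < 0, so the point is a saddle point.
g(1/18, 11/18) = 32/9.

32/9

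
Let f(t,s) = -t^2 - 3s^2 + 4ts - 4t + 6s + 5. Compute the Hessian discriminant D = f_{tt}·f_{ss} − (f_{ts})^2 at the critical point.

-4

∂f/∂t = -2t + 4s - 4 = 0 and ∂f/∂s = 4t - 6s + 6 = 0, so (t, s) = (0, 1).
The Hessian has f_{tt} = -2, f_{ss} = -6, f_{ts} = 4, giving D = -4 < 0, so the point is a saddle point.
D = (-2)·(-6) − (4)^2 = -4.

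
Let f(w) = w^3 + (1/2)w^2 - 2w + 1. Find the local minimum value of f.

5/27

Critical points: f'(w) = 3w^2 + w - 2 vanishes at w = -1, 2/3.
Since f''(w) = 6w + 1, we get f''(-1) = -5 < 0 ⇒ local maximum; f''(2/3) = 5 > 0 ⇒ local minimum.
The local minimum is f(2/3) = 5/27.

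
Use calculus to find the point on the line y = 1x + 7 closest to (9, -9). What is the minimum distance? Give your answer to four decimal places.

Minimize D(x)^2 = (x - 9)^2 + (x + 16)^2.
d/dx[D^2] = 2(x - 9) + 2·1·(x + 16) = 0 ⇒ x = -7/2.
Then y = 7/2 and the distance is √(625/2) ≈ 17.6777.

17.6777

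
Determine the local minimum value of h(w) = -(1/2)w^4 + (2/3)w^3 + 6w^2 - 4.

-4

Critical points: h'(w) = -2w^3 + 2w^2 + 12w vanishes at w = -2, 0, 3.
h''(w) = -6w^2 + 4w + 12. h''(-2) = -20 < 0 ⇒ local maximum; h''(0) = 12 > 0 ⇒ local minimum; h''(3) = -30 < 0 ⇒ local maximum.
The local minimum is h(0) = -4.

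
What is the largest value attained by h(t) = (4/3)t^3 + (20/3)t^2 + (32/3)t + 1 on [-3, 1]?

The derivative is 4t^2 + (40/3)t + 32/3, which vanishes at t = -2 and t = -4/3.
Candidates: h(-3) = -7; h(-2) = -13/3; h(-4/3) = -367/81; h(1) = 59/3.
The maximum over the interval is 59/3, attained at t = 1.

59/3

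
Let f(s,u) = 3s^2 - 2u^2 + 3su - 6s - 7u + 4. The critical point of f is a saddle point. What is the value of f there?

∂f/∂s = 6s + 3u - 6 = 0 and ∂f/∂u = 3s - 4u - 7 = 0, so (s, u) = (15/11, -8/11).
The Hessian has f_{ss} = 6, f_{uu} = -4, f_{su} = 3, giving D = -33 < 0, so the point is a saddle point.
f(15/11, -8/11) = 27/11.

27/11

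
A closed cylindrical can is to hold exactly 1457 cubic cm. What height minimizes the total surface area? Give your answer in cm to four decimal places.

12.2873

With radius r and height h, πr²h = 1457 so h = 1457/(πr²), and S(r) = 2πr² + 2πrh = 2πr² + 2·1457/r.
S'(r) = 4πr − 2·1457/r² = 0 ⇒ r³ = 1457/(2π), so r ≈ 6.1437 and h = 2r ≈ 12.2873.
S''(r) = 4π + 4·1457/r³ > 0, so this is the minimum; S ≈ 711.4662.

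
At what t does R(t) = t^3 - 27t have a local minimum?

Critical points: R'(t) = 3t^2 - 27 vanishes at t = -3, 3.
R''(t) = 6t. R''(-3) = -18 < 0 ⇒ local maximum; R''(3) = 18 > 0 ⇒ local minimum.
So the local minimum value is R(3) = -54.

3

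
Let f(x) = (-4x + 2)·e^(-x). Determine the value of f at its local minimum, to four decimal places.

-0.8925

Differentiating with the product rule gives f'(x) = (4x - 6)·e^(-x). Since e^(-x) > 0, the only critical point is x = 3/2.
f''(3/2) has the same sign as 4 > 0, so this is a local minimum.
f(3/2) = (-4)·e^(-3/2) ≈ -0.8925.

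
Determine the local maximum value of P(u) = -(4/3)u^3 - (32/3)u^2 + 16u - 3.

P'(u) = -4u^2 - (64/3)u + 16 = 0 at u = -6, 2/3.
Second-derivative test with P''(u) = -8u - 64/3: P''(-6) = 80/3 > 0 ⇒ local minimum; P''(2/3) = -80/3 < 0 ⇒ local maximum.
So the local maximum value is P(2/3) = 205/81.

205/81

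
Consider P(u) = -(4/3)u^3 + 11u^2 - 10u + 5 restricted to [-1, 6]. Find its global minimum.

31/12

P'(u) = -4u^2 + 22u - 10, which vanishes at u = 1/2 and u = 5.
Candidates: P(-1) = 82/3; P(1/2) = 31/12; P(5) = 190/3; P(6) = 53.
The minimum over the interval is 31/12, attained at u = 1/2.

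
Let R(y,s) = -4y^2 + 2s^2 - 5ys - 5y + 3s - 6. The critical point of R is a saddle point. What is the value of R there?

-403/57

∂R/∂y = -8y - 5s - 5 = 0 and ∂R/∂s = -5y + 4s + 3 = 0, so (y, s) = (-5/57, -49/57).
The Hessian has R_{yy} = -8, R_{ss} = 4, R_{ys} = -5, giving D = -57 < 0, so the point is a saddle point.
R(-5/57, -49/57) = -403/57.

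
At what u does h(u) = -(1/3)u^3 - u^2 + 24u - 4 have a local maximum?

4

h'(u) = -u^2 - 2u + 24. Setting h'(u) = 0 gives u ∈ {-6, 4}.
Second-derivative test with h''(u) = -2u - 2: h''(-6) = 10 > 0 ⇒ local minimum; h''(4) = -10 < 0 ⇒ local maximum.
The local maximum is h(4) = 164/3.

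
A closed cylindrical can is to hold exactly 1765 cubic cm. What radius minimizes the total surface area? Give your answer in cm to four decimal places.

6.5492

With radius r and height h, πr²h = 1765 so h = 1765/(πr²), and S(r) = 2πr² + 2πrh = 2πr² + 2·1765/r.
S'(r) = 4πr − 2·1765/r² = 0 ⇒ r³ = 1765/(2π), so r ≈ 6.5492 and h = 2r ≈ 13.0984.
S''(r) = 4π + 4·1765/r³ > 0, so this is the minimum; S ≈ 808.4956.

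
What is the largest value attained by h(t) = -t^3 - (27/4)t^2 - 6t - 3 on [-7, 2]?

The derivative is -3t^2 - (27/2)t - 6, which vanishes at t = -4 and t = -1/2.
Compare values at every candidate in [-7, 2]: h(-7) = 205/4; h(-4) = -23; h(-1/2) = -25/16; h(2) = -50.
So the maximum is h(-7) = 205/4.

205/4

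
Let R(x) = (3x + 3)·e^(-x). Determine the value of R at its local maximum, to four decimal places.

3.0000

Differentiating with the product rule gives R'(x) = (-3x)·e^(-x). Since e^(-x) > 0, the only critical point is x = 0.
R''(0) has the same sign as -3 < 0, so this is a local maximum.
R(0) = (3)·e^(0) ≈ 3.0000.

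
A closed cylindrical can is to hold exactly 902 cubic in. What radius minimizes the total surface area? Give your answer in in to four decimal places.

5.2361

With radius r and height h, πr²h = 902 so h = 902/(πr²), and S(r) = 2πr² + 2πrh = 2πr² + 2·902/r.
S'(r) = 4πr − 2·902/r² = 0 ⇒ r³ = 902/(2π), so r ≈ 5.2361 and h = 2r ≈ 10.4722.
S''(r) = 4π + 4·902/r³ > 0, so this is the minimum; S ≈ 516.7957.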